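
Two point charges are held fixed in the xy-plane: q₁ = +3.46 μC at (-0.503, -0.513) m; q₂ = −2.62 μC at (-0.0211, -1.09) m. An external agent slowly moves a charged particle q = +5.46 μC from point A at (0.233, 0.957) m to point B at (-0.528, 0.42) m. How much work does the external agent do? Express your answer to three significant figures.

For quasistatic motion the external work equals the change in potential energy: W_ext = qΔV = q(V_B − V_A).
At A: distances to the source charges are 1.64 m, 2.06 m; V_A = Σ kqᵢ/rᵢ = 7500 V.
At B: distances to the source charges are 0.933 m, 1.59 m; V_B = Σ kqᵢ/rᵢ = 1.85×10⁴ V.
ΔV = V_B − V_A = 1.10×10⁴ V.
W_ext = qΔV = (5.46×10⁻⁶ C)(1.10×10⁴ V) = 0.0603 J.

0.0603 J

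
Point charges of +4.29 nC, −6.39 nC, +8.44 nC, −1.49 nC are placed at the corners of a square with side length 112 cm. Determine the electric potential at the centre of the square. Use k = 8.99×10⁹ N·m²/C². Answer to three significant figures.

The total potential is the scalar sum of each charge's contribution, V = Σ kqᵢ/rᵢ.
The distance from each corner to the centre is a√2/2 = 0.792 m.
V = k[(4.29×10⁻⁹)/(0.792) + (-6.39×10⁻⁹)/(0.792) + (8.44×10⁻⁹)/(0.792) + (-1.49×10⁻⁹)/(0.792)] = 55.1 V.

55.1 V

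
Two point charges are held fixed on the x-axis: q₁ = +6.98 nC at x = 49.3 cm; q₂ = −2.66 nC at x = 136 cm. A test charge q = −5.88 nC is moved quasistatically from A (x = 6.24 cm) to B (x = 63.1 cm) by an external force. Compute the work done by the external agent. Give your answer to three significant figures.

For quasistatic motion the external work equals the change in potential energy: W_ext = qΔV = q(V_B − V_A).
At A: distances to the source charges are 0.431 m, 1.30 m; V_A = Σ kqᵢ/rᵢ = 127 V.
At B: distances to the source charges are 0.138 m, 0.729 m; V_B = Σ kqᵢ/rᵢ = 422 V.
ΔV = V_B − V_A = 295 V.
W_ext = qΔV = (-5.88×10⁻⁹ C)(295 V) = -1.73×10⁻⁶ J.

-1.73×10⁻⁶ J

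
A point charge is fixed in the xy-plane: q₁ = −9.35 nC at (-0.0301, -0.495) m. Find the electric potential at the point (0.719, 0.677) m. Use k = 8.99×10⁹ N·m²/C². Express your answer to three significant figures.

-60.4 V

Electric potential is a scalar, so the contributions from each charge add algebraically: V = Σ kqᵢ/rᵢ.
Distances from the field point to each charge: r₁ = 1.39 m.
V = k[(-9.35×10⁻⁹)/(1.39)] = -60.4 V.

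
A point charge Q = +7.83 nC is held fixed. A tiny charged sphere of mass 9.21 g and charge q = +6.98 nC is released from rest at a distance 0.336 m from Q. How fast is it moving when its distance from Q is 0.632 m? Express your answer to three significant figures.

Only the electrostatic force acts, so mechanical energy is conserved: ½mv² = U₁ − U₂ = kQq(1/r₁ − 1/r₂).
U₁ − U₂ = (8.99×10⁹ N·m²/C²)(7.83×10⁻⁹ C)(6.98×10⁻⁹ C)(1/0.336 − 1/0.632) = 6.85×10⁻⁷ J.
v = √(2·6.85×10⁻⁷/9.21×10⁻³) = 0.0122 m/s.

0.0122 m/s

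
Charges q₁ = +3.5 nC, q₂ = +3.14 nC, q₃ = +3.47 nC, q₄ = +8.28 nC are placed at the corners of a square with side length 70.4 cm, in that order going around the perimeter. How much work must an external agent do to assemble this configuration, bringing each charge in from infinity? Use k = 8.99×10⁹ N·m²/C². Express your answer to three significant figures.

The work to assemble the configuration equals its total potential energy, U = Σ kqᵢqⱼ/rᵢⱼ over all pairs.
The four side pairs have separation 0.704 m and the two diagonal pairs 0.996 m.
Summing all 6 pair terms gives U = 1.36×10⁻⁶ J.

1.36×10⁻⁶ J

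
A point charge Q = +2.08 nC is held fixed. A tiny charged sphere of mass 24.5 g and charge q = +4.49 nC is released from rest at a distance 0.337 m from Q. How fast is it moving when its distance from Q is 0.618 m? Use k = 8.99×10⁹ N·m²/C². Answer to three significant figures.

3.04×10⁻³ m/s

Only the electrostatic force acts, so mechanical energy is conserved: ½mv² = U₁ − U₂ = kQq(1/r₁ − 1/r₂).
U₁ − U₂ = (8.99×10⁹ N·m²/C²)(2.08×10⁻⁹ C)(4.49×10⁻⁹ C)(1/0.337 − 1/0.618) = 1.13×10⁻⁷ J.
v = √(2·1.13×10⁻⁷/0.0245) = 3.04×10⁻³ m/s.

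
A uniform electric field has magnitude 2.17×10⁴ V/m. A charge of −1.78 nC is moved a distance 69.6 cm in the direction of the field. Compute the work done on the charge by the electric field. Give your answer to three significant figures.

-2.69×10⁻⁵ J

The potential change for a displacement 69.6 cm in the direction of the field is ΔV = −Ed = -1.51×10⁴ V.
W_field = −qΔV = -2.69×10⁻⁵ J.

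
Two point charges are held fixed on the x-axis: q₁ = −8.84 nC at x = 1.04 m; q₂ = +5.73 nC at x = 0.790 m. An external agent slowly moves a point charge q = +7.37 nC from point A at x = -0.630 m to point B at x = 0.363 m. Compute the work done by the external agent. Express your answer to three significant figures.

1.07×10⁻⁷ J

For quasistatic motion the external work equals the change in potential energy: W_ext = qΔV = q(V_B − V_A).
At A: distances to the source charges are 1.67 m, 1.42 m; V_A = Σ kqᵢ/rᵢ = -11.3 V.
At B: distances to the source charges are 0.677 m, 0.427 m; V_B = Σ kqᵢ/rᵢ = 3.25 V.
ΔV = V_B − V_A = 14.6 V.
W_ext = qΔV = (7.37×10⁻⁹ C)(14.6 V) = 1.07×10⁻⁷ J.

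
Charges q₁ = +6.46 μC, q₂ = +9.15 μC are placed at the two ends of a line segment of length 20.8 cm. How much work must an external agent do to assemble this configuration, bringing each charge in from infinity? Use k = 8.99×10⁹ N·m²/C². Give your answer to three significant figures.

The work to assemble the configuration equals its total potential energy, U = Σ kqᵢqⱼ/rᵢⱼ over all pairs.
The separation is r = 0.208 m.
U = (2.55) = 2.55 J.

2.55 J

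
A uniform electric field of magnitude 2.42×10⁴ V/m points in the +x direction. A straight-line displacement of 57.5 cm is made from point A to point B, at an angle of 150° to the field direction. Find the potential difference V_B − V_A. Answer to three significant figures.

Only the component of displacement along E changes the potential: ΔV = −E·d·cosθ.
ΔV = −(2.42×10⁴ V/m)(0.575 m)cos150° = 1.21×10⁴ V.

1.21×10⁴ V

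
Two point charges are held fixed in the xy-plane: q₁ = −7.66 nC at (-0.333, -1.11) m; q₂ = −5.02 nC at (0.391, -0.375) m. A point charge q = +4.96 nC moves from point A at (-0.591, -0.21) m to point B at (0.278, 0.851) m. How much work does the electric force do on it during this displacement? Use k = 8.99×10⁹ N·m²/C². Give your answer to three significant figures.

The work done by the electric force is W_field = −ΔU = −q(V_B − V_A) = q(V_A − V_B).
At A: distances to the source charges are 0.936 m, 0.996 m; V_A = Σ kqᵢ/rᵢ = -119 V.
At B: distances to the source charges are 2.05 m, 1.23 m; V_B = Σ kqᵢ/rᵢ = -70.2 V.
ΔV = V_B − V_A = 48.7 V.
W_field = −qΔV = −(4.96×10⁻⁹ C)(48.7 V) = -2.42×10⁻⁷ J.

-2.42×10⁻⁷ J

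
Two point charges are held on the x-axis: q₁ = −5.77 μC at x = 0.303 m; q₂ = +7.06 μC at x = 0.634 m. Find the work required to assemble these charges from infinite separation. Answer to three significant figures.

-1.11 J

The assembly work is the sum of pairwise potential energies, U = Σ_{i<j} kqᵢqⱼ/rᵢⱼ.
Pair separations: r₁₂ = 0.331 m.
U = (-1.11) = -1.11 J.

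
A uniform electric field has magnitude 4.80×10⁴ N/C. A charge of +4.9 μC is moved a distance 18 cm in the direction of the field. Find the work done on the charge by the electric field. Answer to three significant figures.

0.0423 J

The potential change for a displacement 18 cm in the direction of the field is ΔV = −Ed = -8640 V.
W_field = −qΔV = 0.0423 J.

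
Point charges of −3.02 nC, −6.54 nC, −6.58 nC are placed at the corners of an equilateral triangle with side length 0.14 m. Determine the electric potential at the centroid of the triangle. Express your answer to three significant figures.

Electric potential is a scalar, so the contributions from each charge add algebraically: V = Σ kqᵢ/rᵢ.
The distance from each vertex to the centroid is a/√3 = 0.0808 m.
V = k[(-3.02×10⁻⁹)/(0.0808) + (-6.54×10⁻⁹)/(0.0808) + (-6.58×10⁻⁹)/(0.0808)] = -1800 V.

-1800 V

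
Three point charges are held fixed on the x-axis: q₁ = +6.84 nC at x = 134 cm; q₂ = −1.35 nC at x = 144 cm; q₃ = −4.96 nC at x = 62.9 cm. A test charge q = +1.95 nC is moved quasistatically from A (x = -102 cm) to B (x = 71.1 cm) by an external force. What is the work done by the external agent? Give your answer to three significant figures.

For quasistatic motion the external work equals the change in potential energy: W_ext = qΔV = q(V_B − V_A).
At A: distances to the source charges are 2.36 m, 2.46 m, 1.65 m; V_A = Σ kqᵢ/rᵢ = -5.92 V.
At B: distances to the source charges are 0.629 m, 0.729 m, 0.0820 m; V_B = Σ kqᵢ/rᵢ = -463 V.
ΔV = V_B − V_A = -457 V.
W_ext = qΔV = (1.95×10⁻⁹ C)(-457 V) = -8.91×10⁻⁷ J.

-8.91×10⁻⁷ J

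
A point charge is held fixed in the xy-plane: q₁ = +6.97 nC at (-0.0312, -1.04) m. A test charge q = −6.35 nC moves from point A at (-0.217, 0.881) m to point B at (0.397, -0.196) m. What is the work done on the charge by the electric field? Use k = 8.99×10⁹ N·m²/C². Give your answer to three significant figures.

The work done by the electric force is W_field = −ΔU = −q(V_B − V_A) = q(V_A − V_B).
At A: distance to the source charge is 1.93 m; V_A = kq₁/r = 32.5 V.
At B: distance to the source charge is 0.946 m; V_B = kq₁/r = 66.2 V.
ΔV = V_B − V_A = 33.7 V.
W_field = −qΔV = −(-6.35×10⁻⁹ C)(33.7 V) = 2.14×10⁻⁷ J.

2.14×10⁻⁷ J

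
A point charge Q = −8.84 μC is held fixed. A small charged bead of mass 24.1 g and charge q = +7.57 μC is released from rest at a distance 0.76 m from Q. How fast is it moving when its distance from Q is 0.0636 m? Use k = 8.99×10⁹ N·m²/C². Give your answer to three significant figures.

Only the electrostatic force acts, so mechanical energy is conserved: ½mv² = U₁ − U₂ = kQq(1/r₁ − 1/r₂).
U₁ − U₂ = (8.99×10⁹ N·m²/C²)(-8.84×10⁻⁶ C)(7.57×10⁻⁶ C)(1/0.760 − 1/0.0636) = 8.67 J.
v = √(2·8.67/0.0241) = 26.8 m/s.

26.8 m/s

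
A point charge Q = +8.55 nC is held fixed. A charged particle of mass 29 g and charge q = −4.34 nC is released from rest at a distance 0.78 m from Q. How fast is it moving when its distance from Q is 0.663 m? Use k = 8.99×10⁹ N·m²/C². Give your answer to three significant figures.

2.28×10⁻³ m/s

Only the electrostatic force acts, so mechanical energy is conserved: ½mv² = U₁ − U₂ = kQq(1/r₁ − 1/r₂).
U₁ − U₂ = (8.99×10⁹ N·m²/C²)(8.55×10⁻⁹ C)(-4.34×10⁻⁹ C)(1/0.780 − 1/0.663) = 7.55×10⁻⁸ J.
v = √(2·7.55×10⁻⁸/0.0290) = 2.28×10⁻³ m/s.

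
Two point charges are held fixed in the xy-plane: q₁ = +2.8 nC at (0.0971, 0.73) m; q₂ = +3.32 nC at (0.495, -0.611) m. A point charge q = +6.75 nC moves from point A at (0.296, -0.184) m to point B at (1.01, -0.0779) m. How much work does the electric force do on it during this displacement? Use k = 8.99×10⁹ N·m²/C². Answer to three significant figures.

The work done by the electric force is W_field = −ΔU = −q(V_B − V_A) = q(V_A − V_B).
At A: distances to the source charges are 0.935 m, 0.471 m; V_A = Σ kqᵢ/rᵢ = 90.3 V.
At B: distances to the source charges are 1.22 m, 0.741 m; V_B = Σ kqᵢ/rᵢ = 60.9 V.
ΔV = V_B − V_A = -29.4 V.
W_field = −qΔV = −(6.75×10⁻⁹ C)(-29.4 V) = 1.98×10⁻⁷ J.

1.98×10⁻⁷ J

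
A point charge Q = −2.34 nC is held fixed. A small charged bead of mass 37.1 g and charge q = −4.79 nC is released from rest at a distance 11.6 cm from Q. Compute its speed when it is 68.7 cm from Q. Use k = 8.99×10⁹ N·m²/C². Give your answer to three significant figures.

6.24×10⁻³ m/s

Only the electrostatic force acts, so mechanical energy is conserved: ½mv² = U₁ − U₂ = kQq(1/r₁ − 1/r₂).
U₁ − U₂ = (8.99×10⁹ N·m²/C²)(-2.34×10⁻⁹ C)(-4.79×10⁻⁹ C)(1/0.116 − 1/0.687) = 7.22×10⁻⁷ J.
v = √(2·7.22×10⁻⁷/0.0371) = 6.24×10⁻³ m/s.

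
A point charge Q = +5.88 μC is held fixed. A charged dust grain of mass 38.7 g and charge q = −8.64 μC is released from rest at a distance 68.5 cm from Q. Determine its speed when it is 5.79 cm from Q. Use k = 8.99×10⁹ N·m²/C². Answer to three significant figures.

19.3 m/s

Only the electrostatic force acts, so mechanical energy is conserved: ½mv² = U₁ − U₂ = kQq(1/r₁ − 1/r₂).
U₁ − U₂ = (8.99×10⁹ N·m²/C²)(5.88×10⁻⁶ C)(-8.64×10⁻⁶ C)(1/0.685 − 1/0.0579) = 7.22 J.
v = √(2·7.22/0.0387) = 19.3 m/s.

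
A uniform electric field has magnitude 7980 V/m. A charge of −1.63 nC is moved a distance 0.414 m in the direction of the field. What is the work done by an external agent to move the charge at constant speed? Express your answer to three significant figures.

The potential change for a displacement 0.414 m in the direction of the field is ΔV = −Ed = -3300 V.
W_ext = qΔV = 5.39×10⁻⁶ J.

5.39×10⁻⁶ J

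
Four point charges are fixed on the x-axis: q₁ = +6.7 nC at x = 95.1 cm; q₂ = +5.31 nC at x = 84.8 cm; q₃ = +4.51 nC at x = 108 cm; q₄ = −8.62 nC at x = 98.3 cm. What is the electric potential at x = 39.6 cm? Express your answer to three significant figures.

The total potential is the scalar sum of each charge's contribution, V = Σ kqᵢ/rᵢ.
Distances from the field point to each charge: r₁ = 0.555 m, r₂ = 0.452 m, r₃ = 0.684 m, r₄ = 0.587 m.
V = k[(6.70×10⁻⁹)/(0.555) + (5.31×10⁻⁹)/(0.452) + (4.51×10⁻⁹)/(0.684) + (-8.62×10⁻⁹)/(0.587)] = 141 V.

141 V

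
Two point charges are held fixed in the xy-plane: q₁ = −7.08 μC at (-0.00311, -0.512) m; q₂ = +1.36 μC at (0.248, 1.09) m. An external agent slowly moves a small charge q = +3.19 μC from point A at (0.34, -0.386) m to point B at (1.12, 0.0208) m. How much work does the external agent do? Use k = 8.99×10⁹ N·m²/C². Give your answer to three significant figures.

0.394 J

For quasistatic motion the external work equals the change in potential energy: W_ext = qΔV = q(V_B − V_A).
At A: distances to the source charges are 0.366 m, 1.48 m; V_A = Σ kqᵢ/rᵢ = -1.66×10⁵ V.
At B: distances to the source charges are 1.24 m, 1.38 m; V_B = Σ kqᵢ/rᵢ = -4.23×10⁴ V.
ΔV = V_B − V_A = 1.24×10⁵ V.
W_ext = qΔV = (3.19×10⁻⁶ C)(1.24×10⁵ V) = 0.394 J.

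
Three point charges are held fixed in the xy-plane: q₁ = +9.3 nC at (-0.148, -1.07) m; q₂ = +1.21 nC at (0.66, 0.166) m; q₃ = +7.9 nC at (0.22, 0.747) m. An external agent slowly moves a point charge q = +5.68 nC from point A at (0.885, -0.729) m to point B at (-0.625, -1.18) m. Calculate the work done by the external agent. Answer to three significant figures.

4.42×10⁻⁷ J

For quasistatic motion the external work equals the change in potential energy: W_ext = qΔV = q(V_B − V_A).
At A: distances to the source charges are 1.09 m, 0.923 m, 1.62 m; V_A = Σ kqᵢ/rᵢ = 133 V.
At B: distances to the source charges are 0.490 m, 1.86 m, 2.10 m; V_B = Σ kqᵢ/rᵢ = 210 V.
ΔV = V_B − V_A = 77.9 V.
W_ext = qΔV = (5.68×10⁻⁹ C)(77.9 V) = 4.42×10⁻⁷ J.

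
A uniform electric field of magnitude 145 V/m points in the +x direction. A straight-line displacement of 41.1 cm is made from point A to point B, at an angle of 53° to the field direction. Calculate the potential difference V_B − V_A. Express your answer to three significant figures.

-35.9 V

Only the component of displacement along E changes the potential: ΔV = −E·d·cosθ.
ΔV = −(145 V/m)(0.411 m)cos53° = -35.9 V.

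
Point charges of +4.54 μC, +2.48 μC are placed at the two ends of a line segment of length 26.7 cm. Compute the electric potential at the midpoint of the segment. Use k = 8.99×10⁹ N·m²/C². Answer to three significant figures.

The total potential is the scalar sum of each charge's contribution, V = Σ kqᵢ/rᵢ.
Each charge is 0.134 m from the midpoint.
V = k[(4.54×10⁻⁶)/(0.134) + (2.48×10⁻⁶)/(0.134)] = 4.73×10⁵ V.

4.73×10⁵ V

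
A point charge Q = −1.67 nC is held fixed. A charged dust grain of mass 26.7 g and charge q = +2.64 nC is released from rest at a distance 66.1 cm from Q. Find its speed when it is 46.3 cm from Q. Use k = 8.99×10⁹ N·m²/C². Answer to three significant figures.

Only the electrostatic force acts, so mechanical energy is conserved: ½mv² = U₁ − U₂ = kQq(1/r₁ − 1/r₂).
U₁ − U₂ = (8.99×10⁹ N·m²/C²)(-1.67×10⁻⁹ C)(2.64×10⁻⁹ C)(1/0.661 − 1/0.463) = 2.56×10⁻⁸ J.
v = √(2·2.56×10⁻⁸/0.0267) = 1.39×10⁻³ m/s.

1.39×10⁻³ m/s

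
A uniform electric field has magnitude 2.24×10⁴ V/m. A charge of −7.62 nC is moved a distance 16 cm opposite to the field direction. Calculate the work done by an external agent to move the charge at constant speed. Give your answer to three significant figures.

-2.73×10⁻⁵ J

The potential change for a displacement 16 cm opposite to the field direction is ΔV = +Ed = 3580 V.
W_ext = qΔV = -2.73×10⁻⁵ J.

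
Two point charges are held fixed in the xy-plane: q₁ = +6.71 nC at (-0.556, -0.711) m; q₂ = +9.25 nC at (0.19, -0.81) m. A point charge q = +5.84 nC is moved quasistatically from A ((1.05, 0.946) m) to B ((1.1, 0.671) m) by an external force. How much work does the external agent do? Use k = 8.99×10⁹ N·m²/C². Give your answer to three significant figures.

For quasistatic motion the external work equals the change in potential energy: W_ext = qΔV = q(V_B − V_A).
At A: distances to the source charges are 2.31 m, 1.96 m; V_A = Σ kqᵢ/rᵢ = 68.7 V.
At B: distances to the source charges are 2.16 m, 1.74 m; V_B = Σ kqᵢ/rᵢ = 75.8 V.
ΔV = V_B − V_A = 7.14 V.
W_ext = qΔV = (5.84×10⁻⁹ C)(7.14 V) = 4.17×10⁻⁸ J.

4.17×10⁻⁸ J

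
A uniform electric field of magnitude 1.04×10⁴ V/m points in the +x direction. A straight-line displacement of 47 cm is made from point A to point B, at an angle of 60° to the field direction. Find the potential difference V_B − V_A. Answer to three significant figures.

-2440 V

Only the component of displacement along E changes the potential: ΔV = −E·d·cosθ.
ΔV = −(1.04×10⁴ V/m)(0.470 m)cos60° = -2440 V.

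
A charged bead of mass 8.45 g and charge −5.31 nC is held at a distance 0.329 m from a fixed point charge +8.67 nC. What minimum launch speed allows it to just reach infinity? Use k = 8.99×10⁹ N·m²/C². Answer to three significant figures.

0.0173 m/s

To just escape, total mechanical energy must reach zero at infinity: ½mv²_min + U = 0, so ½mv²_min = −U = |kQq|/r.
|U| = |kQq|/r = (8.99×10⁹ N·m²/C²)(8.67×10⁻⁹)(5.31×10⁻⁹)/(0.329) = 1.26×10⁻⁶ J.
v_min = √(2|U|/m) = √(2·1.26×10⁻⁶/8.45×10⁻³) = 0.0173 m/s.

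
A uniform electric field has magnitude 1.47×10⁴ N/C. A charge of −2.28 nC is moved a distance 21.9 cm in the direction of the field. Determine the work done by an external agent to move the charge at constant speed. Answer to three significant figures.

7.34×10⁻⁶ J

The potential change for a displacement 21.9 cm in the direction of the field is ΔV = −Ed = -3220 V.
W_ext = qΔV = 7.34×10⁻⁶ J.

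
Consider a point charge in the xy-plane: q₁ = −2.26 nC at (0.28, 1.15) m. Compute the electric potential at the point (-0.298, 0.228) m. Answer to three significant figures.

Electric potential is a scalar, so the contributions from each charge add algebraically: V = Σ kqᵢ/rᵢ.
Distances from the field point to each charge: r₁ = 1.09 m.
V = k[(-2.26×10⁻⁹)/(1.09)] = -18.7 V.

-18.7 V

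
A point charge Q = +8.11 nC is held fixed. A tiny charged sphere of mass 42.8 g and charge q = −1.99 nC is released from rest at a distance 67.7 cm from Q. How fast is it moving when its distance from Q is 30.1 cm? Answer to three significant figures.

3.54×10⁻³ m/s

Only the electrostatic force acts, so mechanical energy is conserved: ½mv² = U₁ − U₂ = kQq(1/r₁ − 1/r₂).
U₁ − U₂ = (8.99×10⁹ N·m²/C²)(8.11×10⁻⁹ C)(-1.99×10⁻⁹ C)(1/0.677 − 1/0.301) = 2.68×10⁻⁷ J.
v = √(2·2.68×10⁻⁷/0.0428) = 3.54×10⁻³ m/s.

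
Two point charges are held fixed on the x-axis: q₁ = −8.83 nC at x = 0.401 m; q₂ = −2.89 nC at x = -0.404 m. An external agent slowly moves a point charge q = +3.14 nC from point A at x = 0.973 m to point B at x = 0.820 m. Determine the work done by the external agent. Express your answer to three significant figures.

-1.67×10⁻⁷ J

For quasistatic motion the external work equals the change in potential energy: W_ext = qΔV = q(V_B − V_A).
At A: distances to the source charges are 0.572 m, 1.38 m; V_A = Σ kqᵢ/rᵢ = -158 V.
At B: distances to the source charges are 0.419 m, 1.22 m; V_B = Σ kqᵢ/rᵢ = -211 V.
ΔV = V_B − V_A = -53.0 V.
W_ext = qΔV = (3.14×10⁻⁹ C)(-53.0 V) = -1.67×10⁻⁷ J.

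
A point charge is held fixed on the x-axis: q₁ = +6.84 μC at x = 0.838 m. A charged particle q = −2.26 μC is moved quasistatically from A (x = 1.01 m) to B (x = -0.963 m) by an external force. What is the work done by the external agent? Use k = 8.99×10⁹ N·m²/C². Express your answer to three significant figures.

For quasistatic motion the external work equals the change in potential energy: W_ext = qΔV = q(V_B − V_A).
At A: distance to the source charge is 0.172 m; V_A = kq₁/r = 3.58×10⁵ V.
At B: distance to the source charge is 1.80 m; V_B = kq₁/r = 3.41×10⁴ V.
ΔV = V_B − V_A = -3.23×10⁵ V.
W_ext = qΔV = (-2.26×10⁻⁶ C)(-3.23×10⁵ V) = 0.731 J.

0.731 J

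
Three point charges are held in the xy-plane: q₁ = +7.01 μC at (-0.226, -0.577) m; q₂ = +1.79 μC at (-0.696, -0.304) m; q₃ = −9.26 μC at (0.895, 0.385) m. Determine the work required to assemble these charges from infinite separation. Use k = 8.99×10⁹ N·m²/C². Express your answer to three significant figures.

The assembly work is the sum of pairwise potential energies, U = Σ_{i<j} kqᵢqⱼ/rᵢⱼ.
Pair separations: r₁₂ = 0.544 m, r₁₃ = 1.48 m, r₂₃ = 1.73 m.
U = (0.208) + (-0.395) + (-0.0859) = -0.273 J.

-0.273 J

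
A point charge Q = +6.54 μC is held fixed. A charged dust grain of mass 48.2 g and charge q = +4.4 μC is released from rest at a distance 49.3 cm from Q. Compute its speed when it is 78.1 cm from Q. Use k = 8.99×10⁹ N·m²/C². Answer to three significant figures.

2.83 m/s

Only the electrostatic force acts, so mechanical energy is conserved: ½mv² = U₁ − U₂ = kQq(1/r₁ − 1/r₂).
U₁ − U₂ = (8.99×10⁹ N·m²/C²)(6.54×10⁻⁶ C)(4.40×10⁻⁶ C)(1/0.493 − 1/0.781) = 0.194 J.
v = √(2·0.194/0.0482) = 2.83 m/s.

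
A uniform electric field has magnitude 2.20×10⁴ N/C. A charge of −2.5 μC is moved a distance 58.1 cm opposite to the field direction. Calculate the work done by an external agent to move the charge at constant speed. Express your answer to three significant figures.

The potential change for a displacement 58.1 cm opposite to the field direction is ΔV = +Ed = 1.28×10⁴ V.
W_ext = qΔV = -0.0320 J.

-0.0320 J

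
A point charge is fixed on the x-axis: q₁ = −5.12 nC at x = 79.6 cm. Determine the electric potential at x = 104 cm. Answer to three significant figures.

Electric potential is a scalar, so the contributions from each charge add algebraically: V = Σ kqᵢ/rᵢ.
V = k[(-5.12×10⁻⁹)/(0.244)] = -189 V.

-189 V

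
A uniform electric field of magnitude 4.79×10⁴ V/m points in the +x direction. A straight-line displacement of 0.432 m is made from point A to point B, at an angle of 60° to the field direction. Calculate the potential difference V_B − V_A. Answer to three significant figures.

-1.03×10⁴ V

Only the component of displacement along E changes the potential: ΔV = −E·d·cosθ.
ΔV = −(4.79×10⁴ V/m)(0.432 m)cos60° = -1.03×10⁴ V.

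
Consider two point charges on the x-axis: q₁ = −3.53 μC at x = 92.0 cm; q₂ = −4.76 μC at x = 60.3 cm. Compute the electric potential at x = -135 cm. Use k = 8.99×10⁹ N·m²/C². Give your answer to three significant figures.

The total potential is the scalar sum of each charge's contribution, V = Σ kqᵢ/rᵢ.
Distances from the field point to each charge: r₁ = 2.27 m, r₂ = 1.95 m.
V = k[(-3.53×10⁻⁶)/(2.27) + (-4.76×10⁻⁶)/(1.95)] = -3.59×10⁴ V.

-3.59×10⁴ V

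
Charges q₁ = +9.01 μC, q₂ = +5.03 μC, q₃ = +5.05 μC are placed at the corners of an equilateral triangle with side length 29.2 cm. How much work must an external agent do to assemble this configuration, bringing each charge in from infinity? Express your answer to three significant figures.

3.58 J

The assembly work is the sum of pairwise potential energies, U = Σ_{i<j} kqᵢqⱼ/rᵢⱼ.
All three pair separations equal the side length, 0.292 m.
U = (1.40) + (1.40) + (0.782) = 3.58 J.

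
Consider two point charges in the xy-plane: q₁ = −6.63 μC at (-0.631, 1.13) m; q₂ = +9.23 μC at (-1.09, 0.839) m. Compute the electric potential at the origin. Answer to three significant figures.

The total potential is the scalar sum of each charge's contribution, V = Σ kqᵢ/rᵢ.
Distances from the field point to each charge: r₁ = 1.29 m, r₂ = 1.38 m.
V = k[(-6.63×10⁻⁶)/(1.29) + (9.23×10⁻⁶)/(1.38)] = 1.43×10⁴ V.

1.43×10⁴ V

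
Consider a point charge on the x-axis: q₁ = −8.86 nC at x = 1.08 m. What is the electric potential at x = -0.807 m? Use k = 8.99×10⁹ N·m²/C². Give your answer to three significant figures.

-42.2 V

Electric potential is a scalar, so the contributions from each charge add algebraically: V = Σ kqᵢ/rᵢ.
V = k[(-8.86×10⁻⁹)/(1.89)] = -42.2 V.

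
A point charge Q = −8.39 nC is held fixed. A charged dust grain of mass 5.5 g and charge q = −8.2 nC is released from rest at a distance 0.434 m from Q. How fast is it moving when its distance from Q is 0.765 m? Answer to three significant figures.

Only the electrostatic force acts, so mechanical energy is conserved: ½mv² = U₁ − U₂ = kQq(1/r₁ − 1/r₂).
U₁ − U₂ = (8.99×10⁹ N·m²/C²)(-8.39×10⁻⁹ C)(-8.20×10⁻⁹ C)(1/0.434 − 1/0.765) = 6.17×10⁻⁷ J.
v = √(2·6.17×10⁻⁷/5.50×10⁻³) = 0.0150 m/s.

0.0150 m/s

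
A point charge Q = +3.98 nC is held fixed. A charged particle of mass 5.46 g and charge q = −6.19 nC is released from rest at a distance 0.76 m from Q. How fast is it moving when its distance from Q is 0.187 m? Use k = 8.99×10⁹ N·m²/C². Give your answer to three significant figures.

0.0181 m/s

Only the electrostatic force acts, so mechanical energy is conserved: ½mv² = U₁ − U₂ = kQq(1/r₁ − 1/r₂).
U₁ − U₂ = (8.99×10⁹ N·m²/C²)(3.98×10⁻⁹ C)(-6.19×10⁻⁹ C)(1/0.760 − 1/0.187) = 8.93×10⁻⁷ J.
v = √(2·8.93×10⁻⁷/5.46×10⁻³) = 0.0181 m/s.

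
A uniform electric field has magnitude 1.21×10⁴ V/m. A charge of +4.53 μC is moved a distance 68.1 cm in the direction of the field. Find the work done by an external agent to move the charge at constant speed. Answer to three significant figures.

The potential change for a displacement 68.1 cm in the direction of the field is ΔV = −Ed = -8240 V.
W_ext = qΔV = -0.0373 J.

-0.0373 J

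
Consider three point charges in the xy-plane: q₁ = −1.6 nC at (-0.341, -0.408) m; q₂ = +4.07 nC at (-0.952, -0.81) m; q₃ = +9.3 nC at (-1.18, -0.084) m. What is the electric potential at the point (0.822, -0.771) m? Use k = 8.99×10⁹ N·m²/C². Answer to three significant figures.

48.3 V

Electric potential is a scalar, so the contributions from each charge add algebraically: V = Σ kqᵢ/rᵢ.
Distances from the field point to each charge: r₁ = 1.22 m, r₂ = 1.77 m, r₃ = 2.12 m.
V = k[(-1.60×10⁻⁹)/(1.22) + (4.07×10⁻⁹)/(1.77) + (9.30×10⁻⁹)/(2.12)] = 48.3 V.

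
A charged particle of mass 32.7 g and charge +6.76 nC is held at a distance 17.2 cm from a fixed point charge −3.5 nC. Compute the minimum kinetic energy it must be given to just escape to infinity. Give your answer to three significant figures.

1.24×10⁻⁶ J

To just escape, total mechanical energy must reach zero at infinity: ½mv²_min + U = 0, so ½mv²_min = −U = |kQq|/r.
|U| = |kQq|/r = (8.99×10⁹ N·m²/C²)(3.50×10⁻⁹)(6.76×10⁻⁹)/(0.172) = 1.24×10⁻⁶ J.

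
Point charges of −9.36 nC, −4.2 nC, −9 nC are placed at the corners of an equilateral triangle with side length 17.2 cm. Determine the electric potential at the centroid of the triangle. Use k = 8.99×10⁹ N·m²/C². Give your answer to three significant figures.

-2040 V

The total potential is the scalar sum of each charge's contribution, V = Σ kqᵢ/rᵢ.
The distance from each vertex to the centroid is a/√3 = 0.0993 m.
V = k[(-9.36×10⁻⁹)/(0.0993) + (-4.20×10⁻⁹)/(0.0993) + (-9.00×10⁻⁹)/(0.0993)] = -2040 V.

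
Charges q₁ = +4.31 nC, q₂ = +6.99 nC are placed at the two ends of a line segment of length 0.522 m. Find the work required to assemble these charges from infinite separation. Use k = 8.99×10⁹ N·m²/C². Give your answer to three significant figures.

5.19×10⁻⁷ J

The assembly work is the sum of pairwise potential energies, U = Σ_{i<j} kqᵢqⱼ/rᵢⱼ.
The separation is r = 0.522 m.
U = (5.19×10⁻⁷) = 5.19×10⁻⁷ J.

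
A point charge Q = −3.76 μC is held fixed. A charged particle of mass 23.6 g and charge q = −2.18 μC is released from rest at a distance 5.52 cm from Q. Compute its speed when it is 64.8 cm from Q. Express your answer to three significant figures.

Only the electrostatic force acts, so mechanical energy is conserved: ½mv² = U₁ − U₂ = kQq(1/r₁ − 1/r₂).
U₁ − U₂ = (8.99×10⁹ N·m²/C²)(-3.76×10⁻⁶ C)(-2.18×10⁻⁶ C)(1/0.0552 − 1/0.648) = 1.22 J.
v = √(2·1.22/0.0236) = 10.2 m/s.

10.2 m/s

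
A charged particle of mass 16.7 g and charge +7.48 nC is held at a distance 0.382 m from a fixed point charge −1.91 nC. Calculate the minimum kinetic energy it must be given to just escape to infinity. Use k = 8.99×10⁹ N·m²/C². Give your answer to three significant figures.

3.36×10⁻⁷ J

To just escape, total mechanical energy must reach zero at infinity: ½mv²_min + U = 0, so ½mv²_min = −U = |kQq|/r.
|U| = |kQq|/r = (8.99×10⁹ N·m²/C²)(1.91×10⁻⁹)(7.48×10⁻⁹)/(0.382) = 3.36×10⁻⁷ J.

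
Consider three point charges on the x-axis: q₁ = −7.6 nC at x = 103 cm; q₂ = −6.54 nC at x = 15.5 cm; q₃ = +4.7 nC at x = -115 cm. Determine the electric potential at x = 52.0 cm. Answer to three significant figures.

-270 V

Electric potential is a scalar, so the contributions from each charge add algebraically: V = Σ kqᵢ/rᵢ.
Distances from the field point to each charge: r₁ = 0.510 m, r₂ = 0.365 m, r₃ = 1.67 m.
V = k[(-7.60×10⁻⁹)/(0.510) + (-6.54×10⁻⁹)/(0.365) + (4.70×10⁻⁹)/(1.67)] = -270 V.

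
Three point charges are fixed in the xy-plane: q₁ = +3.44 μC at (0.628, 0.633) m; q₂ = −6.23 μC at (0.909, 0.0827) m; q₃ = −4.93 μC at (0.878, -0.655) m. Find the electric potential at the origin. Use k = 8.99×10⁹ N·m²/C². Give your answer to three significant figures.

-6.71×10⁴ V

The total potential is the scalar sum of each charge's contribution, V = Σ kqᵢ/rᵢ.
Distances from the field point to each charge: r₁ = 0.892 m, r₂ = 0.913 m, r₃ = 1.10 m.
V = k[(3.44×10⁻⁶)/(0.892) + (-6.23×10⁻⁶)/(0.913) + (-4.93×10⁻⁶)/(1.10)] = -6.71×10⁴ V.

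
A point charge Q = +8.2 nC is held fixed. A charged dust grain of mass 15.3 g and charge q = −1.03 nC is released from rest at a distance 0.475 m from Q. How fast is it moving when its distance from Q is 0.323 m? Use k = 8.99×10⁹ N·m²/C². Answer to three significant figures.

3.14×10⁻³ m/s

Only the electrostatic force acts, so mechanical energy is conserved: ½mv² = U₁ − U₂ = kQq(1/r₁ − 1/r₂).
U₁ − U₂ = (8.99×10⁹ N·m²/C²)(8.20×10⁻⁹ C)(-1.03×10⁻⁹ C)(1/0.475 − 1/0.323) = 7.52×10⁻⁸ J.
v = √(2·7.52×10⁻⁸/0.0153) = 3.14×10⁻³ m/s.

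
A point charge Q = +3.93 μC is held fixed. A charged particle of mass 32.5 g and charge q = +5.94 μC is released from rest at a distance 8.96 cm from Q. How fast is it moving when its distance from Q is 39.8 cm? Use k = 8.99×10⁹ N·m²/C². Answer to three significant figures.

Only the electrostatic force acts, so mechanical energy is conserved: ½mv² = U₁ − U₂ = kQq(1/r₁ − 1/r₂).
U₁ − U₂ = (8.99×10⁹ N·m²/C²)(3.93×10⁻⁶ C)(5.94×10⁻⁶ C)(1/0.0896 − 1/0.398) = 1.81 J.
v = √(2·1.81/0.0325) = 10.6 m/s.

10.6 m/s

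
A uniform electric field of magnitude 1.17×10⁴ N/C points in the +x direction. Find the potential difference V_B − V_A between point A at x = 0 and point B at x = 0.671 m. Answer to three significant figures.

In a uniform field, potential decreases in the direction of E: V_B − V_A = −E·Δx.
V_B − V_A = −(1.17×10⁴ V/m)(0.671 m) = -7850 V.

-7850 V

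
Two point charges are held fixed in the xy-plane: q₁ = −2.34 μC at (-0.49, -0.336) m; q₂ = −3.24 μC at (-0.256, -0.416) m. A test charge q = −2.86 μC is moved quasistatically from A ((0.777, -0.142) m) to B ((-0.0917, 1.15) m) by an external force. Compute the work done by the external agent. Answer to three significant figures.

For quasistatic motion the external work equals the change in potential energy: W_ext = qΔV = q(V_B − V_A).
At A: distances to the source charges are 1.28 m, 1.07 m; V_A = Σ kqᵢ/rᵢ = -4.37×10⁴ V.
At B: distances to the source charges are 1.54 m, 1.57 m; V_B = Σ kqᵢ/rᵢ = -3.22×10⁴ V.
ΔV = V_B − V_A = 1.15×10⁴ V.
W_ext = qΔV = (-2.86×10⁻⁶ C)(1.15×10⁴ V) = -0.0329 J.

-0.0329 J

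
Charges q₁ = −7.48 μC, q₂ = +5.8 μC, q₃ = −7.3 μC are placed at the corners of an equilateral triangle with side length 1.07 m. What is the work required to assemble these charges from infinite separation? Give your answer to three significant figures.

The work to assemble the configuration equals its total potential energy, U = Σ kqᵢqⱼ/rᵢⱼ over all pairs.
All three pair separations equal the side length, 1.07 m.
U = (-0.365) + (0.459) + (-0.356) = -0.261 J.

-0.261 J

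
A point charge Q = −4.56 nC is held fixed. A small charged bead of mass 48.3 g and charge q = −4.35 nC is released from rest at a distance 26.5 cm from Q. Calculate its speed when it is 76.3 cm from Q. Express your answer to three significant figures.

Only the electrostatic force acts, so mechanical energy is conserved: ½mv² = U₁ − U₂ = kQq(1/r₁ − 1/r₂).
U₁ − U₂ = (8.99×10⁹ N·m²/C²)(-4.56×10⁻⁹ C)(-4.35×10⁻⁹ C)(1/0.265 − 1/0.763) = 4.39×10⁻⁷ J.
v = √(2·4.39×10⁻⁷/0.0483) = 4.26×10⁻³ m/s.

4.26×10⁻³ m/s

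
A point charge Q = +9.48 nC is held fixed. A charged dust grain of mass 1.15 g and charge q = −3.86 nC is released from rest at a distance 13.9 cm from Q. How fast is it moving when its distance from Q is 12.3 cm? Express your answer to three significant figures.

Only the electrostatic force acts, so mechanical energy is conserved: ½mv² = U₁ − U₂ = kQq(1/r₁ − 1/r₂).
U₁ − U₂ = (8.99×10⁹ N·m²/C²)(9.48×10⁻⁹ C)(-3.86×10⁻⁹ C)(1/0.139 − 1/0.123) = 3.08×10⁻⁷ J.
v = √(2·3.08×10⁻⁷/1.15×10⁻³) = 0.0231 m/s.

0.0231 m/s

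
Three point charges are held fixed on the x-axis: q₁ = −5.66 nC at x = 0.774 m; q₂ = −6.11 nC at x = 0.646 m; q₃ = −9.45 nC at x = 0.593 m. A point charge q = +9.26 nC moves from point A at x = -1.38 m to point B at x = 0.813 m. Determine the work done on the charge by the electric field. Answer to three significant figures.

1.78×10⁻⁵ J

The work done by the electric force is W_field = −ΔU = −q(V_B − V_A) = q(V_A − V_B).
At A: distances to the source charges are 2.15 m, 2.03 m, 1.97 m; V_A = Σ kqᵢ/rᵢ = -93.8 V.
At B: distances to the source charges are 0.0390 m, 0.167 m, 0.220 m; V_B = Σ kqᵢ/rᵢ = -2020 V.
ΔV = V_B − V_A = -1930 V.
W_field = −qΔV = −(9.26×10⁻⁹ C)(-1930 V) = 1.78×10⁻⁵ J.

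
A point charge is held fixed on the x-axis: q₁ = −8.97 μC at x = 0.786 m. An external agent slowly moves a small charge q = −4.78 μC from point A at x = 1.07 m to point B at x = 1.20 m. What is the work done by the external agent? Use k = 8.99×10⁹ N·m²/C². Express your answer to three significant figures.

For quasistatic motion the external work equals the change in potential energy: W_ext = qΔV = q(V_B − V_A).
At A: distance to the source charge is 0.284 m; V_A = kq₁/r = -2.84×10⁵ V.
At B: distance to the source charge is 0.414 m; V_B = kq₁/r = -1.95×10⁵ V.
ΔV = V_B − V_A = 8.92×10⁴ V.
W_ext = qΔV = (-4.78×10⁻⁶ C)(8.92×10⁴ V) = -0.426 J.

-0.426 J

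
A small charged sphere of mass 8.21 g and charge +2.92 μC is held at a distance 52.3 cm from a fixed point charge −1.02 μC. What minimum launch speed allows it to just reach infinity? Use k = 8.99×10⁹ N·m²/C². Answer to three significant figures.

3.53 m/s

To just escape, total mechanical energy must reach zero at infinity: ½mv²_min + U = 0, so ½mv²_min = −U = |kQq|/r.
|U| = |kQq|/r = (8.99×10⁹ N·m²/C²)(1.02×10⁻⁶)(2.92×10⁻⁶)/(0.523) = 0.0512 J.
v_min = √(2|U|/m) = √(2·0.0512/8.21×10⁻³) = 3.53 m/s.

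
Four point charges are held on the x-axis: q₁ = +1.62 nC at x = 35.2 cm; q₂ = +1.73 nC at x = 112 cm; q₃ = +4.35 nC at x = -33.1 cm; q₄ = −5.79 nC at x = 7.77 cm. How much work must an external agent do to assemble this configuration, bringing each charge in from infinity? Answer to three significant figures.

The assembly work is the sum of pairwise potential energies, U = Σ_{i<j} kqᵢqⱼ/rᵢⱼ.
Pair separations: r₁₂ = 0.768 m, r₁₃ = 0.683 m, r₁₄ = 0.274 m, r₂₃ = 1.45 m, r₂₄ = 1.04 m, r₃₄ = 0.409 m.
Summing all 6 pair terms gives U = -7.76×10⁻⁷ J.

-7.76×10⁻⁷ J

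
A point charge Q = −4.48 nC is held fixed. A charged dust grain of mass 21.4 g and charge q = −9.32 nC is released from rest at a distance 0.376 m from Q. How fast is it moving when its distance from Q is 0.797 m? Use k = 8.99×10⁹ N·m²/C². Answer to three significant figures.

Only the electrostatic force acts, so mechanical energy is conserved: ½mv² = U₁ − U₂ = kQq(1/r₁ − 1/r₂).
U₁ − U₂ = (8.99×10⁹ N·m²/C²)(-4.48×10⁻⁹ C)(-9.32×10⁻⁹ C)(1/0.376 − 1/0.797) = 5.27×10⁻⁷ J.
v = √(2·5.27×10⁻⁷/0.0214) = 7.02×10⁻³ m/s.

7.02×10⁻³ m/s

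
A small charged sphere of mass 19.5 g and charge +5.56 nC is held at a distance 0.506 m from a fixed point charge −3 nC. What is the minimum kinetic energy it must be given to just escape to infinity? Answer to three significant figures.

2.96×10⁻⁷ J

To just escape, total mechanical energy must reach zero at infinity: ½mv²_min + U = 0, so ½mv²_min = −U = |kQq|/r.
|U| = |kQq|/r = (8.99×10⁹ N·m²/C²)(3.00×10⁻⁹)(5.56×10⁻⁹)/(0.506) = 2.96×10⁻⁷ J.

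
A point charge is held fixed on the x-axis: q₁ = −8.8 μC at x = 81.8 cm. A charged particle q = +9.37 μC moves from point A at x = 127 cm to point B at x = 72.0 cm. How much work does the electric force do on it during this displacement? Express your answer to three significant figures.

The work done by the electric force is W_field = −ΔU = −q(V_B − V_A) = q(V_A − V_B).
At A: distance to the source charge is 0.452 m; V_A = kq₁/r = -1.75×10⁵ V.
At B: distance to the source charge is 0.0980 m; V_B = kq₁/r = -8.07×10⁵ V.
ΔV = V_B − V_A = -6.32×10⁵ V.
W_field = −qΔV = −(9.37×10⁻⁶ C)(-6.32×10⁵ V) = 5.92 J.

5.92 J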